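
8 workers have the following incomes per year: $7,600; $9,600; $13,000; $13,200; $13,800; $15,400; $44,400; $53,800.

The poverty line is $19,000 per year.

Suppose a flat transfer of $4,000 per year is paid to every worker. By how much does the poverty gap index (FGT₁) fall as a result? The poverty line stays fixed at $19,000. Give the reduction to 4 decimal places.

0.1553

Before: below the line — $7,600, $9,600, $13,000, $13,200, $13,800, $15,400; poverty gap index (FGT₁) = 0.272368.
After the $4,000 transfer: below the line — $11,600, $13,600, $17,000, $17,200, $17,800; poverty gap index (FGT₁) = 0.117105.
Reduction = 0.272368 − 0.117105 = 0.1553.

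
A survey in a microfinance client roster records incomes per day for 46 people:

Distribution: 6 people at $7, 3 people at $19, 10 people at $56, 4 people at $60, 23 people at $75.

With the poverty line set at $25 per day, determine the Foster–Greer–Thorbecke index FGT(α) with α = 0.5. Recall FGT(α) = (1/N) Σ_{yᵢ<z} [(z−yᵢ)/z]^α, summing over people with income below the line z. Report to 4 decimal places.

Poor units: 6×$7, 3×$19 (q = 9 of N = 46).
Gap ratios (z−y)/z: (25−7)/25 = 0.7200 (×6); (25−19)/25 = 0.2400 (×3).
Raised to α = 0.5: 0.84853 (×6); 0.48990 (×3).
Sum = 6.560863; FGT(0.5) = 6.560863 / 46 = 0.1426.

0.1426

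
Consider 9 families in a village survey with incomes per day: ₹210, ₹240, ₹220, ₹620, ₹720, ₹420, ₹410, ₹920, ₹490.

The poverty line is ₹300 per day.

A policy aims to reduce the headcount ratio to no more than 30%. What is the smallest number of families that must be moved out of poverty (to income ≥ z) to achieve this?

1

3 of the 9 families are poor, so H = 3/9 = 0.333.
A headcount ratio of at most 30% allows at most ⌊0.30 × 9⌋ = 2 poor families.
So at least 3 − 2 = 1 must be lifted.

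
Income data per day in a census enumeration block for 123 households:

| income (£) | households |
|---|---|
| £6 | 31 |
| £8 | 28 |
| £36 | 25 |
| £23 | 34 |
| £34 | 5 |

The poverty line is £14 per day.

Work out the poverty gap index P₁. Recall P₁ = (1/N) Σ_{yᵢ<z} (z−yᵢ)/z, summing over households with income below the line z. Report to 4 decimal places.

Below z: 31×£6, 28×£8 (q = 59 of N = 123).
Gap ratios (z−y)/z: (14−6)/14 = 0.5714 (×31); (14−8)/14 = 0.4286 (×28).
Σ = 29.714286. Dividing by the full population N = 123 gives P₁ = 0.2416.

0.2416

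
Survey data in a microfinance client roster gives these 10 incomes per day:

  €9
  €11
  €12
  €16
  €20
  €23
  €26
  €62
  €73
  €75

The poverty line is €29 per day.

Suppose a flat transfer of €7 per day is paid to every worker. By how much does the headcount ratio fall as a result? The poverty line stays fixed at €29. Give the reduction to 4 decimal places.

Before: below the line — €9, €11, €12, €16, €20, €23, €26; headcount ratio = 0.700000.
After the €7 transfer: below the line — €16, €18, €19, €23, €27; headcount ratio = 0.500000.
Reduction = 0.700000 − 0.500000 = 0.2000.

0.2000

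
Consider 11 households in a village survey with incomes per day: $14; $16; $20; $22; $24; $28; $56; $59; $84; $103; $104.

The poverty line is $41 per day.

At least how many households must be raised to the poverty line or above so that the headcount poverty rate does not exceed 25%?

6 of the 11 households are poor, so H = 6/11 = 0.545.
A headcount ratio of at most 25% allows at most ⌊0.25 × 11⌋ = 2 poor households.
So at least 6 − 2 = 4 must be lifted.

4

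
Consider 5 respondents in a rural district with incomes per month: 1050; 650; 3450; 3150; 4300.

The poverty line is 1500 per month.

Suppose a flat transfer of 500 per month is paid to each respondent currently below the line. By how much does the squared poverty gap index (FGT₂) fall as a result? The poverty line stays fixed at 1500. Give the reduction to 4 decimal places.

0.0713

Before: below the line — 650, 1050; squared poverty gap index (FGT₂) = 0.082222.
After the 500 transfer: below the line — 1150; squared poverty gap index (FGT₂) = 0.010889.
Reduction = 0.082222 − 0.010889 = 0.0713.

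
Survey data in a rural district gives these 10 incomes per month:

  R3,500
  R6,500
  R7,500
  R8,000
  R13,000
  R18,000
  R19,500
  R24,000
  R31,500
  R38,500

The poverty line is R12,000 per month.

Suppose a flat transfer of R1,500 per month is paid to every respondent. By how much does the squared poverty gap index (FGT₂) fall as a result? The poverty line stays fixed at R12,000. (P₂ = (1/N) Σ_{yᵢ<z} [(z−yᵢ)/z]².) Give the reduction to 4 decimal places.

Before: below the line — R3,500, R6,500, R7,500, R8,000; squared poverty gap index (FGT₂) = 0.096354.
After the R1,500 transfer: below the line — R5,000, R8,000, R9,000, R9,500; squared poverty gap index (FGT₂) = 0.055729.
Reduction = 0.096354 − 0.055729 = 0.0406.

0.0406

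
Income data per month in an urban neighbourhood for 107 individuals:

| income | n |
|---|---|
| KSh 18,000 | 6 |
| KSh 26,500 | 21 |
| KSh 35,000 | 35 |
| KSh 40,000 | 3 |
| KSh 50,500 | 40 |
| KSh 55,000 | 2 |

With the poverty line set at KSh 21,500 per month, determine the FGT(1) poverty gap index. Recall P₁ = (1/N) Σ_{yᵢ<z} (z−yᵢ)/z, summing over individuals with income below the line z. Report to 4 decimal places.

Below the line: 6×KSh 18,000 (q = 6 of N = 107).
Relative gaps: (21500−18000)/21500 = 0.1628 (×6).
Sum of shortfalls = 0.976744; P₁ averages over all N: 0.976744 / 107 = 0.0091.

0.0091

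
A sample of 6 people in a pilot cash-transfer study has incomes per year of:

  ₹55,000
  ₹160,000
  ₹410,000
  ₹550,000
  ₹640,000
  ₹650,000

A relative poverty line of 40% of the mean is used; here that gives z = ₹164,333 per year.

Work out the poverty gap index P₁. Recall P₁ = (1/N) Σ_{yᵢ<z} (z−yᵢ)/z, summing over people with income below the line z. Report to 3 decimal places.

Incomes under z: ₹55,000, ₹160,000 (q = 2 of N = 6).
Relative gaps: (164333−55000)/164333 = 0.6653; (164333−160000)/164333 = 0.0264.
Sum of shortfalls = 0.691681; P₁ averages over all N: 0.691681 / 6 = 0.115.

0.115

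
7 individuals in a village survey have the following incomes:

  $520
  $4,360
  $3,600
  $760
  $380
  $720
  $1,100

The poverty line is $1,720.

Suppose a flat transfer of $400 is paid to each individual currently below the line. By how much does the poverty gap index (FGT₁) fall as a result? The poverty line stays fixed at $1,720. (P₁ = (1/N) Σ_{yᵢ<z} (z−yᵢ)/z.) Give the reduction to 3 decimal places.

0.166

Before: below the line — $380, $520, $720, $760, $1,100; poverty gap index (FGT₁) = 0.42525.
After the $400 transfer: below the line — $780, $920, $1,120, $1,160, $1,500; poverty gap index (FGT₁) = 0.25914.
Reduction = 0.42525 − 0.25914 = 0.166.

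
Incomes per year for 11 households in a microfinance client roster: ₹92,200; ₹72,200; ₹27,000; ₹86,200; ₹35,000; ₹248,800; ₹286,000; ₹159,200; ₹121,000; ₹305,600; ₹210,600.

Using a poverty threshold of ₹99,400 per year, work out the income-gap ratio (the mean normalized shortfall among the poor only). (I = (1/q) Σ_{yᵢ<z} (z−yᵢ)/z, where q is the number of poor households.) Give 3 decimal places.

Incomes under z: ₹27,000, ₹35,000, ₹72,200, ₹86,200, ₹92,200 (q = 5 of N = 11).
Shortfall ratios (z−y)/z: 0.7284, 0.6479, 0.2736, 0.1328, 0.0724; sum = 1.855131.
I averages over the q = 5 poor units only: 1.855131 / 5 = 0.371.

0.371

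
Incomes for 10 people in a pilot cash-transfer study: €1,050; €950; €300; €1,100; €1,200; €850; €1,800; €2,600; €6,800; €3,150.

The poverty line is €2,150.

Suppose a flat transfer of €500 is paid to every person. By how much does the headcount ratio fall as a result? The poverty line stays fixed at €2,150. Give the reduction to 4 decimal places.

0.1000

Before: below the line — €300, €850, €950, €1,050, €1,100, €1,200, €1,800; headcount ratio = 0.700000.
After the €500 transfer: below the line — €800, €1,350, €1,450, €1,550, €1,600, €1,700; headcount ratio = 0.600000.
Reduction = 0.700000 − 0.600000 = 0.1000.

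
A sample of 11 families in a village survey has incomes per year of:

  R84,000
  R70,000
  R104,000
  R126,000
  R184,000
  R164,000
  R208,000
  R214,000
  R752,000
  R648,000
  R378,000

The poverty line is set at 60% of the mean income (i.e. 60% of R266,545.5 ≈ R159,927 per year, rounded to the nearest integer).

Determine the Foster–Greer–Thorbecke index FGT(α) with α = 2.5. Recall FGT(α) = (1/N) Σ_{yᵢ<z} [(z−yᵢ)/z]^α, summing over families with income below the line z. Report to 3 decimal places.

Poor units: R70,000, R84,000, R104,000, R126,000 (q = 4 of N = 11).
Relative gaps: (159927−70000)/159927 = 0.5623; (159927−84000)/159927 = 0.4748; (159927−104000)/159927 = 0.3497; (159927−126000)/159927 = 0.2121.
Raised to α = 2.5: 0.23709; 0.15531; 0.07232; 0.02073.
Sum = 0.485446; FGT(2.5) = 0.485446 / 11 = 0.044.

0.044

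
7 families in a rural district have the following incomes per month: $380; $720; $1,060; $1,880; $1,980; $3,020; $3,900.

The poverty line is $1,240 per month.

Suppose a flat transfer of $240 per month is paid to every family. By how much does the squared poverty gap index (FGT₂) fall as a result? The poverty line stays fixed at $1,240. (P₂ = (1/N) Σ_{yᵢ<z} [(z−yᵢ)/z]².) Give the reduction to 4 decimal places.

0.0539

Before: below the line — $380, $720, $1,060; squared poverty gap index (FGT₂) = 0.096849.
After the $240 transfer: below the line — $620, $960; squared poverty gap index (FGT₂) = 0.042998.
Reduction = 0.096849 − 0.042998 = 0.0539.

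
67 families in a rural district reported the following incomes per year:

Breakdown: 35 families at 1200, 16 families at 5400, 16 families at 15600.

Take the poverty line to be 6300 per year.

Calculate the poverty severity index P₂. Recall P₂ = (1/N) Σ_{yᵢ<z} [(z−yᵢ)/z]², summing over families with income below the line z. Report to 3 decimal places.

0.347

Poor units: 35×1200, 16×5400 (q = 51 of N = 67).
Relative gaps: (6300−1200)/6300 = 0.8095 (×35); (6300−5400)/6300 = 0.1429 (×16).
Squared: 0.6553 (×35); 0.0204 (×16).
Sum = 23.263039; P₂ = 23.263039 / 67 = 0.347.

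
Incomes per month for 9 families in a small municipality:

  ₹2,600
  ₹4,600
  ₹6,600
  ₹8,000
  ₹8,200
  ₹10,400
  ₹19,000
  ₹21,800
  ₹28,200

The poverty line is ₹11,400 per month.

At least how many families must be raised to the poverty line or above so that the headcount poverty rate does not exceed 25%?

4

6 of the 9 families are poor, so H = 6/9 = 0.667.
A headcount ratio of at most 25% allows at most ⌊0.25 × 9⌋ = 2 poor families.
So at least 6 − 2 = 4 must be lifted.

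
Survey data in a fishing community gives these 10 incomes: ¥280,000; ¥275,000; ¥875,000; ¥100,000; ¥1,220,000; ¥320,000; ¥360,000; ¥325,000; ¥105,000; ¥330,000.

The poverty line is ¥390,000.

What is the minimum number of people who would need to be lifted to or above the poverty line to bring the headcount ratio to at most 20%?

Currently q = 8 of N = 10 are below the line (H = 0.800).
A headcount ratio of at most 20% allows at most ⌊0.20 × 10⌋ = 2 poor people.
So at least 8 − 2 = 6 must be lifted.

6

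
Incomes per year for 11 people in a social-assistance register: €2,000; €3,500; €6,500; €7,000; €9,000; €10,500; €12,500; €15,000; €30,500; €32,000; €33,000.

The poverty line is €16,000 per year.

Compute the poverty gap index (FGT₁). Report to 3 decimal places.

0.352

Below the line: €2,000, €3,500, €6,500, €7,000, €9,000, €10,500, €12,500, €15,000 (q = 8 of N = 11).
Normalized shortfalls: (16000−2000)/16000 = 0.8750; (16000−3500)/16000 = 0.7812; (16000−6500)/16000 = 0.5938; (16000−7000)/16000 = 0.5625; (16000−9000)/16000 = 0.4375; (16000−10500)/16000 = 0.3438; (16000−12500)/16000 = 0.2188; (16000−15000)/16000 = 0.0625.
Sum of shortfalls = 3.875000; P₁ averages over all N: 3.875000 / 11 = 0.352.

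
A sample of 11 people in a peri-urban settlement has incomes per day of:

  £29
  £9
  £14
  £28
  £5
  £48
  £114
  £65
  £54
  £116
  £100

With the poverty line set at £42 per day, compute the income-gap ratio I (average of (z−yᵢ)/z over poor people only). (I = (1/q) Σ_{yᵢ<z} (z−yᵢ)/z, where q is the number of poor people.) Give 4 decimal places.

0.5952

Below z: £5, £9, £14, £28, £29 (q = 5 of N = 11).
Relative gaps: 0.8810, 0.7857, 0.6667, 0.3333, 0.3095; sum = 2.976190.
The income-gap ratio divides by q (the poor only): 2.976190 / 5 = 0.5952.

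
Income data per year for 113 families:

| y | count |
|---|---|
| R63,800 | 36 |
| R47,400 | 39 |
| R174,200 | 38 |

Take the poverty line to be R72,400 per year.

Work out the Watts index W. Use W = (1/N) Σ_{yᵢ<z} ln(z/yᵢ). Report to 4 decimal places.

0.1865

Incomes under z: 39×R47,400, 36×R63,800 (q = 75 of N = 113).
Log shortfalls: ln(72400/47400) = 0.4236 (×39); ln(72400/63800) = 0.1265 (×36).
W = 21.072091 / 113 = 0.1865.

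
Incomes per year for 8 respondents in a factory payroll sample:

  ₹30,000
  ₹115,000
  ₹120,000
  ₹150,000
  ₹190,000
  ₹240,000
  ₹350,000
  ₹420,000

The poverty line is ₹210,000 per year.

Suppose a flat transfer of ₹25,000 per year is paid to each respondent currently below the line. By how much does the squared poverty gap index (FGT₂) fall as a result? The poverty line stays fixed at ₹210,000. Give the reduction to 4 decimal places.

Before: below the line — ₹30,000, ₹115,000, ₹120,000, ₹150,000, ₹190,000; squared poverty gap index (FGT₂) = 0.151715.
After the ₹25,000 transfer: below the line — ₹55,000, ₹140,000, ₹145,000, ₹175,000; squared poverty gap index (FGT₂) = 0.097435.
Reduction = 0.151715 − 0.097435 = 0.0543.

0.0543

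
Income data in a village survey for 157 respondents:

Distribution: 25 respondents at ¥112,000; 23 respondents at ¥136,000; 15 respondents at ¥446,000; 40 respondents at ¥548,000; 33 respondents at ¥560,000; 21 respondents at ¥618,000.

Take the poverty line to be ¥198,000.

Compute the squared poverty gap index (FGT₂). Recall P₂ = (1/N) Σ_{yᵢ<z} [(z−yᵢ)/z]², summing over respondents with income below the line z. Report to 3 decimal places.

Poor units: 25×¥112,000, 23×¥136,000 (q = 48 of N = 157).
Normalized shortfalls: (198000−112000)/198000 = 0.4343 (×25); (198000−136000)/198000 = 0.3131 (×23).
Squared: 0.1887 (×25); 0.0981 (×23).
Sum = 6.971534; P₂ = 6.971534 / 157 = 0.044.

0.044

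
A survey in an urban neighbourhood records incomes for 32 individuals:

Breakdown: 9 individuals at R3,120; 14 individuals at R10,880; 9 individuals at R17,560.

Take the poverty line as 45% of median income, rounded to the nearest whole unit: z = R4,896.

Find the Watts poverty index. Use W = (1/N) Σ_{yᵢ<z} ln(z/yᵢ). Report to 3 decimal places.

Below the line: 9×R3,120 (q = 9 of N = 32).
ln(z/y) terms: ln(4896/3120) = 0.4506 (×9).
W = 4.055270 / 32 = 0.127.

0.127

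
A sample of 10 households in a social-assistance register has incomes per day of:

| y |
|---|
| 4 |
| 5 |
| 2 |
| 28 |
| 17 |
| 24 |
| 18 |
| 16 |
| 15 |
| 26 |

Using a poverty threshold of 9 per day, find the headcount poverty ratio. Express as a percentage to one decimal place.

3 of the 10 households have income below 9.
H = 3/10 = 30.0%.

30.0%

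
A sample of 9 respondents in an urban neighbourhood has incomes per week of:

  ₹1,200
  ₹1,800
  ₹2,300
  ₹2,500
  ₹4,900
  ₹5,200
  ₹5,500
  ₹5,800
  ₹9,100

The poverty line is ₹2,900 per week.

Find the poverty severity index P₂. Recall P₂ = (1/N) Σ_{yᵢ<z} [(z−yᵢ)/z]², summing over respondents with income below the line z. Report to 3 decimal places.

0.061

Below z: ₹1,200, ₹1,800, ₹2,300, ₹2,500 (q = 4 of N = 9).
Relative gaps: (2900−1200)/2900 = 0.5862; (2900−1800)/2900 = 0.3793; (2900−2300)/2900 = 0.2069; (2900−2500)/2900 = 0.1379.
Squared: 0.3436; 0.1439; 0.0428; 0.0190.
Sum = 0.549346; P₂ = 0.549346 / 9 = 0.061.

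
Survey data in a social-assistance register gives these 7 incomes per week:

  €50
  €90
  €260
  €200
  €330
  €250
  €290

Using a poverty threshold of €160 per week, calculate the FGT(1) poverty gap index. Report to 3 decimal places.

0.161

Below z: €50, €90 (q = 2 of N = 7).
Gap ratios (z−y)/z: (160−50)/160 = 0.6875; (160−90)/160 = 0.4375.
Σ = 1.125000. Dividing by the full population N = 7 gives P₁ = 0.161.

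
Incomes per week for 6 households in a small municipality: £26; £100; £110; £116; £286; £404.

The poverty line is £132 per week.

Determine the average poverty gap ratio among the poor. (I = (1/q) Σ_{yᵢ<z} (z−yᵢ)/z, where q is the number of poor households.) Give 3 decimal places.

Below z: £26, £100, £110, £116 (q = 4 of N = 6).
Shortfall ratios (z−y)/z: 0.8030, 0.2424, 0.1667, 0.1212; sum = 1.333333.
The income-gap ratio divides by q (the poor only): 1.333333 / 4 = 0.333.

0.333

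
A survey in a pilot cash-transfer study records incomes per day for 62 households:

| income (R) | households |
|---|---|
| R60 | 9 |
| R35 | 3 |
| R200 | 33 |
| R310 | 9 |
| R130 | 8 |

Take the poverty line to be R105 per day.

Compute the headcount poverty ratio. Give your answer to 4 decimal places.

12 of the 62 households have income below R105.
H = 12/62 = 0.1935.

0.1935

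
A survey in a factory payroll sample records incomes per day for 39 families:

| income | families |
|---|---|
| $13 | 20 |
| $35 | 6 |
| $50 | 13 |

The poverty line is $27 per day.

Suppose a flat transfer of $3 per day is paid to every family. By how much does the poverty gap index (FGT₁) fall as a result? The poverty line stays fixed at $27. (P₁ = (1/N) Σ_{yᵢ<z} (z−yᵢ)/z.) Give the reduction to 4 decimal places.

Before: below the line — 20×$13; poverty gap index (FGT₁) = 0.265907.
After the $3 transfer: below the line — 20×$16; poverty gap index (FGT₁) = 0.208927.
Reduction = 0.265907 − 0.208927 = 0.0570.

0.0570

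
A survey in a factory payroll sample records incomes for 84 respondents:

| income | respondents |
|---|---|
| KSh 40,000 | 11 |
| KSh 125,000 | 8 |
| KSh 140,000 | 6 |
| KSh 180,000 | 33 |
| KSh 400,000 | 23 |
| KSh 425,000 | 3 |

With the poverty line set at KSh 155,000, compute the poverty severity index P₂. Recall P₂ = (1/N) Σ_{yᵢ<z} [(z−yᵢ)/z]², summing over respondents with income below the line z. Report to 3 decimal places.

Poor units: 11×KSh 40,000, 8×KSh 125,000, 6×KSh 140,000 (q = 25 of N = 84).
Normalized shortfalls: (155000−40000)/155000 = 0.7419 (×11); (155000−125000)/155000 = 0.1935 (×8); (155000−140000)/155000 = 0.0968 (×6).
Squared: 0.5505 (×11); 0.0375 (×8); 0.0094 (×6).
Sum = 6.411030; P₂ = 6.411030 / 84 = 0.076.

0.076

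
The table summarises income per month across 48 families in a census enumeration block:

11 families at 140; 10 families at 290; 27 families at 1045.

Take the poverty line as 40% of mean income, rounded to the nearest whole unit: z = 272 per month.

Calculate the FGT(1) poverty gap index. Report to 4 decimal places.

Below z: 11×140 (q = 11 of N = 48).
Gap ratios (z−y)/z: (272−140)/272 = 0.4853 (×11).
Σ = 5.338235. Dividing by the full population N = 48 gives P₁ = 0.1112.

0.1112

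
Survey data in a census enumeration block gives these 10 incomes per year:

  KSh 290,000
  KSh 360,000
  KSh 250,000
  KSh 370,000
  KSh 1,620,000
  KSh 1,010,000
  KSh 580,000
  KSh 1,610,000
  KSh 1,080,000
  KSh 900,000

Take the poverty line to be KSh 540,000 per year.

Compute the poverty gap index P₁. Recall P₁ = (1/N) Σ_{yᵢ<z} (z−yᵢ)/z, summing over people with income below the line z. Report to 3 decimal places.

0.165

Poor units: KSh 250,000, KSh 290,000, KSh 360,000, KSh 370,000 (q = 4 of N = 10).
Gap ratios (z−y)/z: (540000−250000)/540000 = 0.5370; (540000−290000)/540000 = 0.4630; (540000−360000)/540000 = 0.3333; (540000−370000)/540000 = 0.3148.
Sum of shortfalls = 1.648148; P₁ averages over all N: 1.648148 / 10 = 0.165.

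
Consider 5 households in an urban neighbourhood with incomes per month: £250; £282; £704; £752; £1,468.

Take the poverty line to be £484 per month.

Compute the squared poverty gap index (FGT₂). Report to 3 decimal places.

Incomes under z: £250, £282 (q = 2 of N = 5).
Relative gaps: (484−250)/484 = 0.4835; (484−282)/484 = 0.4174.
Squared: 0.2337; 0.1742.
Sum = 0.407930; P₂ = 0.407930 / 5 = 0.082.

0.082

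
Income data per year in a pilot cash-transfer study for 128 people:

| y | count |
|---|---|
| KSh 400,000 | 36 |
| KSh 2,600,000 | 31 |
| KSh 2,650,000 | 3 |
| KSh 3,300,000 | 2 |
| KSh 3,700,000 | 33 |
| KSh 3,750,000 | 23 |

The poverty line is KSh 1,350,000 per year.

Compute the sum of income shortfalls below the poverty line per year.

Incomes under z: 36×KSh 400,000 (q = 36 of N = 128).
Individual gaps: 36×(1350000−400000) = 34200000.
Aggregate gap = KSh 34,200,000.

KSh 34,200,000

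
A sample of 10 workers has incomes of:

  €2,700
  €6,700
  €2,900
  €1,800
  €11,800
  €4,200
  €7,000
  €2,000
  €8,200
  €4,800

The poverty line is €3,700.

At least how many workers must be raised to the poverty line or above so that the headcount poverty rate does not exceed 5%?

4

4 of the 10 workers are poor, so H = 4/10 = 0.400.
A headcount ratio of at most 5% allows at most ⌊0.05 × 10⌋ = 0 poor workers.
So at least 4 − 0 = 4 must be lifted.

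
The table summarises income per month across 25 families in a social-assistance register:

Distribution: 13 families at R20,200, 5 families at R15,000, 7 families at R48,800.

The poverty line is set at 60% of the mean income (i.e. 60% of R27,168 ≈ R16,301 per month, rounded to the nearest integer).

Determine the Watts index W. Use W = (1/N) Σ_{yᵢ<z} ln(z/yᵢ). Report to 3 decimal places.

Below z: 5×R15,000 (q = 5 of N = 25).
Log gaps: ln(16301/15000) = 0.0832 (×5).
W = 0.415881 / 25 = 0.017.

0.017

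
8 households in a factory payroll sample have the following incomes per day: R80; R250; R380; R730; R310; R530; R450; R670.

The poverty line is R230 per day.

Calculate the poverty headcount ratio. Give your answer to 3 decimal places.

0.125

1 of the 8 households have income below R230.
H = 1/8 = 0.125.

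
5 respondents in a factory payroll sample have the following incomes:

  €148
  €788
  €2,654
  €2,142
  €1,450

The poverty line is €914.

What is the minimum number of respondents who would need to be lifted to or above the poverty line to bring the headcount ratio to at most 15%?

2 of the 5 respondents are poor, so H = 2/5 = 0.400.
A headcount ratio of at most 15% allows at most ⌊0.15 × 5⌋ = 0 poor respondents.
So at least 2 − 0 = 2 must be lifted.

2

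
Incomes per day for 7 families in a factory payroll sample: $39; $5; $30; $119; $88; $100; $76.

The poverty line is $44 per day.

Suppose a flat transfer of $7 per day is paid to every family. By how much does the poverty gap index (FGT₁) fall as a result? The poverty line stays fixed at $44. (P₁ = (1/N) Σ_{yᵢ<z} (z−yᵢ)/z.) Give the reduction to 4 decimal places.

0.0617

Before: below the line — $5, $30, $39; poverty gap index (FGT₁) = 0.188312.
After the $7 transfer: below the line — $12, $37; poverty gap index (FGT₁) = 0.126623.
Reduction = 0.188312 − 0.126623 = 0.0617.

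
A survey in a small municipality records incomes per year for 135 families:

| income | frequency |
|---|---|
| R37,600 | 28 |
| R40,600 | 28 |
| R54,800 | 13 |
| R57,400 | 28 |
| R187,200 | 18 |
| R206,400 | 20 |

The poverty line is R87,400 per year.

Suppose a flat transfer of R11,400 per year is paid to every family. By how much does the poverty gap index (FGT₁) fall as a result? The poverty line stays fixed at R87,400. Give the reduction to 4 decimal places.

0.0937

Before: below the line — 28×R37,600, 28×R40,600, 13×R54,800, 28×R57,400; poverty gap index (FGT₁) = 0.336351.
After the R11,400 transfer: below the line — 28×R49,000, 28×R52,000, 13×R66,200, 28×R68,800; poverty gap index (FGT₁) = 0.242631.
Reduction = 0.336351 − 0.242631 = 0.0937.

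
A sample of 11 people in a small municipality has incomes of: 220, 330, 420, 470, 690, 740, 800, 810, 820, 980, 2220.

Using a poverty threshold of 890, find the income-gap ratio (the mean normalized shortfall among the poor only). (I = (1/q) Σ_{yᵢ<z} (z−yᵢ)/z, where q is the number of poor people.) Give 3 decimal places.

Below z: 220, 330, 420, 470, 690, 740, 800, 810, 820 (q = 9 of N = 11).
Shortfall ratios (z−y)/z: 0.7528, 0.6292, 0.5281, 0.4719, 0.2247, 0.1685, 0.1011, 0.0899, 0.0787; sum = 3.044944.
The income-gap ratio divides by q (the poor only): 3.044944 / 9 = 0.338.

0.338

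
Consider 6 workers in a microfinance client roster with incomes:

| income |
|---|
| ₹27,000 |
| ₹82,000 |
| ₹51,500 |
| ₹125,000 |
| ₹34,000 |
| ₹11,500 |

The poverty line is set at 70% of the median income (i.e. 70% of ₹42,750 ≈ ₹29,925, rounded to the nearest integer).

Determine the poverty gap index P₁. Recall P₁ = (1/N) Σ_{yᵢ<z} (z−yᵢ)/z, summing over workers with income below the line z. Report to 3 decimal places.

Poor units: ₹11,500, ₹27,000 (q = 2 of N = 6).
Relative gaps: (29925−11500)/29925 = 0.6157; (29925−27000)/29925 = 0.0977.
Sum of shortfalls = 0.713450; P₁ averages over all N: 0.713450 / 6 = 0.119.

0.119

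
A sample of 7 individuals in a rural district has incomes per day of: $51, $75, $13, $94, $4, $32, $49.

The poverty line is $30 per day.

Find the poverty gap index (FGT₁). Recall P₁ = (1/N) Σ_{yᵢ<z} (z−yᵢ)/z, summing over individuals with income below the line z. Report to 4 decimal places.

0.2048

Below the line: $4, $13 (q = 2 of N = 7).
Relative gaps: (30−4)/30 = 0.8667; (30−13)/30 = 0.5667.
Σ = 1.433333. Dividing by the full population N = 7 gives P₁ = 0.2048.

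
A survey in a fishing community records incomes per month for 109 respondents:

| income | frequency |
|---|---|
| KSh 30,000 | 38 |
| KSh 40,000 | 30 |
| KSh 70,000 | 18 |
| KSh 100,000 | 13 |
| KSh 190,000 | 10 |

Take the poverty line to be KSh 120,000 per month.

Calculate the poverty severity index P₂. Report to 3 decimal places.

0.350

Incomes under z: 38×KSh 30,000, 30×KSh 40,000, 18×KSh 70,000, 13×KSh 100,000 (q = 99 of N = 109).
Relative gaps: (120000−30000)/120000 = 0.7500 (×38); (120000−40000)/120000 = 0.6667 (×30); (120000−70000)/120000 = 0.4167 (×18); (120000−100000)/120000 = 0.1667 (×13).
Squared: 0.5625 (×38); 0.4444 (×30); 0.1736 (×18); 0.0278 (×13).
Sum = 38.194444; P₂ = 38.194444 / 109 = 0.350.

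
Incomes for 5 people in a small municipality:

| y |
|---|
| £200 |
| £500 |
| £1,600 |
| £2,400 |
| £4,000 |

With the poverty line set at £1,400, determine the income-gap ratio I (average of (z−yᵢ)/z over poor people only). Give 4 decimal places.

Below the line: £200, £500 (q = 2 of N = 5).
Shortfall ratios (z−y)/z: 0.8571, 0.6429; sum = 1.500000.
The income-gap ratio divides by q (the poor only): 1.500000 / 2 = 0.7500.

0.7500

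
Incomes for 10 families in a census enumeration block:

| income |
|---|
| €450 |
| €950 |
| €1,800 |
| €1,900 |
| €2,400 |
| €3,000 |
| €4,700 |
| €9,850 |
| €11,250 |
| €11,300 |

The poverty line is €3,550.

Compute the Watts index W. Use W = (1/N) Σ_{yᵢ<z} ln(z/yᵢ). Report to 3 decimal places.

0.525

Below z: €450, €950, €1,800, €1,900, €2,400, €3,000 (q = 6 of N = 10).
Log gaps: ln(3550/450) = 2.0655; ln(3550/950) = 1.3182; ln(3550/1800) = 0.6792; ln(3550/1900) = 0.6251; ln(3550/2400) = 0.3915; ln(3550/3000) = 0.1683.
W = 5.247765 / 10 = 0.525.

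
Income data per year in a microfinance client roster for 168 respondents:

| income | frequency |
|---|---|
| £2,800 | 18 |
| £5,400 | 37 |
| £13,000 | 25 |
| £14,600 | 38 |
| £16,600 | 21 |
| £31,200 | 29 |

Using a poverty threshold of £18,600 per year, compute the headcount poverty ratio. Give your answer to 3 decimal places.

0.827

139 of the 168 respondents have income below £18,600.
H = 139/168 = 0.827.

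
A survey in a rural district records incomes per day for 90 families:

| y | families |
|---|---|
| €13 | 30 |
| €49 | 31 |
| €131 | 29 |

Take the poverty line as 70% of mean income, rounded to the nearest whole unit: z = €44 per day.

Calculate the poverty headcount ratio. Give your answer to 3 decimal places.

0.333

30 of the 90 families have income below €44.
H = 30/90 = 0.333.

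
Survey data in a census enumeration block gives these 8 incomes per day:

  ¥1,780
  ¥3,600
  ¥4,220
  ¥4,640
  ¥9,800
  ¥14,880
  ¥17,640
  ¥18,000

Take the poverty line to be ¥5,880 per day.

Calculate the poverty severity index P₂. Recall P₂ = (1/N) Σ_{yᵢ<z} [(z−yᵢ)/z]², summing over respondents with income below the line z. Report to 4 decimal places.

0.0951

Below z: ¥1,780, ¥3,600, ¥4,220, ¥4,640 (q = 4 of N = 8).
Normalized shortfalls: (5880−1780)/5880 = 0.6973; (5880−3600)/5880 = 0.3878; (5880−4220)/5880 = 0.2823; (5880−4640)/5880 = 0.2109.
Squared: 0.4862; 0.1504; 0.0797; 0.0445.
Sum = 0.760725; P₂ = 0.760725 / 8 = 0.0951.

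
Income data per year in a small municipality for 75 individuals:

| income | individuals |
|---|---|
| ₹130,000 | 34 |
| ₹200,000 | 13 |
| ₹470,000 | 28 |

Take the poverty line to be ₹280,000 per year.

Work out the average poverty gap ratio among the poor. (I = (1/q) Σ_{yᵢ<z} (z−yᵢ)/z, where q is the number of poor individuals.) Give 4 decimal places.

0.4666

Incomes under z: 34×₹130,000, 13×₹200,000 (q = 47 of N = 75).
Shortfall ratios (z−y)/z: 0.5357 (×34), 0.2857 (×13); sum = 21.928571.
I averages over the q = 47 poor units only: 21.928571 / 47 = 0.4666.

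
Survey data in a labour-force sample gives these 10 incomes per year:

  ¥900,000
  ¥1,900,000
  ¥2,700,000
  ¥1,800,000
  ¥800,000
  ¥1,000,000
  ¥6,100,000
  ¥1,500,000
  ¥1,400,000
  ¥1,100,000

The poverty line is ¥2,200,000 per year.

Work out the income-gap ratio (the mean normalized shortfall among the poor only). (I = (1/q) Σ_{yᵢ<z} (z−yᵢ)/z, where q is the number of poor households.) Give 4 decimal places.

0.4091

Poor units: ¥800,000, ¥900,000, ¥1,000,000, ¥1,100,000, ¥1,400,000, ¥1,500,000, ¥1,800,000, ¥1,900,000 (q = 8 of N = 10).
Shortfall ratios (z−y)/z: 0.6364, 0.5909, 0.5455, 0.5000, 0.3636, 0.3182, 0.1818, 0.1364; sum = 3.272727.
The income-gap ratio divides by q (the poor only): 3.272727 / 8 = 0.4091.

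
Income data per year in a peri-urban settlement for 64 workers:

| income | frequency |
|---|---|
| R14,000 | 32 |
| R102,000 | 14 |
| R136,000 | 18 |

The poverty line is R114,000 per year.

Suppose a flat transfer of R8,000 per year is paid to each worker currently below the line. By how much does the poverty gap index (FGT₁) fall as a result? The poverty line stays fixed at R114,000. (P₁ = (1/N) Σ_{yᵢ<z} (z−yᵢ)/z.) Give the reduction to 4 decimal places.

Before: below the line — 32×R14,000, 14×R102,000; poverty gap index (FGT₁) = 0.461623.
After the R8,000 transfer: below the line — 32×R22,000, 14×R110,000; poverty gap index (FGT₁) = 0.411184.
Reduction = 0.461623 − 0.411184 = 0.0504.

0.0504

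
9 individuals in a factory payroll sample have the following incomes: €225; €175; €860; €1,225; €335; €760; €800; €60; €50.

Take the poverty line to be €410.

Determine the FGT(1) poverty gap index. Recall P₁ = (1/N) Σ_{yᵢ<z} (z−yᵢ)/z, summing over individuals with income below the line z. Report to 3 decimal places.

0.327

Below the line: €50, €60, €175, €225, €335 (q = 5 of N = 9).
Gap ratios (z−y)/z: (410−50)/410 = 0.8780; (410−60)/410 = 0.8537; (410−175)/410 = 0.5732; (410−225)/410 = 0.4512; (410−335)/410 = 0.1829.
Σ = 2.939024. Dividing by the full population N = 9 gives P₁ = 0.327.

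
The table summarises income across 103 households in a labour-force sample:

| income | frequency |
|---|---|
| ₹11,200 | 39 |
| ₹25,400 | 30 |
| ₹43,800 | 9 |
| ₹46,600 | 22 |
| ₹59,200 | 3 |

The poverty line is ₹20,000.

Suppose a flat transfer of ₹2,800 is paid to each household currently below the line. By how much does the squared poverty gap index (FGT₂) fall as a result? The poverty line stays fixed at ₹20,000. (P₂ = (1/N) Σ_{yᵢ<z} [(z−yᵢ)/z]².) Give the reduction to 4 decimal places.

Before: below the line — 39×₹11,200; squared poverty gap index (FGT₂) = 0.073305.
After the ₹2,800 transfer: below the line — 39×₹14,000; squared poverty gap index (FGT₂) = 0.034078.
Reduction = 0.073305 − 0.034078 = 0.0392.

0.0392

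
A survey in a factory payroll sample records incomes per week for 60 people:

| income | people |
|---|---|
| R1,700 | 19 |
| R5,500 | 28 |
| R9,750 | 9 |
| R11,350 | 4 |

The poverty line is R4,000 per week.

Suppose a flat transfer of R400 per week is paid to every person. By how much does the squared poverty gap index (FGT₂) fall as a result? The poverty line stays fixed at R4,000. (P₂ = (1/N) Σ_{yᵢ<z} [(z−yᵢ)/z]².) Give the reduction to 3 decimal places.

0.033

Before: below the line — 19×R1,700; squared poverty gap index (FGT₂) = 0.10470.
After the R400 transfer: below the line — 19×R2,100; squared poverty gap index (FGT₂) = 0.07145.
Reduction = 0.10470 − 0.07145 = 0.033.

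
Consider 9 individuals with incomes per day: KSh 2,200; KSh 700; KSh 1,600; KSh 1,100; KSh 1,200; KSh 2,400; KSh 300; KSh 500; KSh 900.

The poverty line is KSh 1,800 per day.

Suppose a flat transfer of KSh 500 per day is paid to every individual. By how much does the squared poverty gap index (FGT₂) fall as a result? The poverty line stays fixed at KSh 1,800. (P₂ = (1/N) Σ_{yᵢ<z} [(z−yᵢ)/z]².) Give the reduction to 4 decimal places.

Before: below the line — KSh 300, KSh 500, KSh 700, KSh 900, KSh 1,100, KSh 1,200, KSh 1,600; squared poverty gap index (FGT₂) = 0.234911.
After the KSh 500 transfer: below the line — KSh 800, KSh 1,000, KSh 1,200, KSh 1,400, KSh 1,600, KSh 1,700; squared poverty gap index (FGT₂) = 0.075789.
Reduction = 0.234911 − 0.075789 = 0.1591.

0.1591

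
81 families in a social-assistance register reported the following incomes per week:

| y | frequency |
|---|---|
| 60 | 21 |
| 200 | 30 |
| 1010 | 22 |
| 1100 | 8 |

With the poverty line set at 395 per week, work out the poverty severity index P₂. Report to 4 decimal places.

0.2767

Incomes under z: 21×60, 30×200 (q = 51 of N = 81).
Gap ratios (z−y)/z: (395−60)/395 = 0.8481 (×21); (395−200)/395 = 0.4937 (×30).
Squared: 0.7193 (×21); 0.2437 (×30).
Sum = 22.416119; P₂ = 22.416119 / 81 = 0.2767.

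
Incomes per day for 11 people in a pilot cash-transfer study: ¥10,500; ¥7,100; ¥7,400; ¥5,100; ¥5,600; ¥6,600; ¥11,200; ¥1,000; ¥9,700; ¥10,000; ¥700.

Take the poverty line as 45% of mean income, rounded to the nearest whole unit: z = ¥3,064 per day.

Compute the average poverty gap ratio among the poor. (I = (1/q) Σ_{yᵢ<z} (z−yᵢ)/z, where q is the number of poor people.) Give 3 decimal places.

0.723

Below the line: ¥700, ¥1,000 (q = 2 of N = 11).
Relative gaps: 0.7715, 0.6736; sum = 1.445170.
The income-gap ratio divides by q (the poor only): 1.445170 / 2 = 0.723.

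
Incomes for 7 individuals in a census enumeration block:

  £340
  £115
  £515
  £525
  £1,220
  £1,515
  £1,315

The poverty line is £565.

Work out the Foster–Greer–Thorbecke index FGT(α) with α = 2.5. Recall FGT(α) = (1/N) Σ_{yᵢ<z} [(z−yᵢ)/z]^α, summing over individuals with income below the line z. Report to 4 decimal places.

Poor units: £115, £340, £515, £525 (q = 4 of N = 7).
Gap ratios (z−y)/z: (565−115)/565 = 0.7965; (565−340)/565 = 0.3982; (565−515)/565 = 0.0885; (565−525)/565 = 0.0708.
Raised to α = 2.5: 0.56612; 0.10008; 0.00233; 0.00133.
Sum = 0.669863; FGT(2.5) = 0.669863 / 7 = 0.0957.

0.0957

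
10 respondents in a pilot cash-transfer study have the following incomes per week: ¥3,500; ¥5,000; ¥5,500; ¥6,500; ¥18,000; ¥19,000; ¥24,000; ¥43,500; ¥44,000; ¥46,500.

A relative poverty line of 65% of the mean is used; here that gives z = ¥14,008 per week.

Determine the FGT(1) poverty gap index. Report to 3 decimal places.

Below z: ¥3,500, ¥5,000, ¥5,500, ¥6,500 (q = 4 of N = 10).
Shortfall ratios: (14008−3500)/14008 = 0.7501; (14008−5000)/14008 = 0.6431; (14008−5500)/14008 = 0.6074; (14008−6500)/14008 = 0.5360.
Sum of shortfalls = 2.536551; P₁ averages over all N: 2.536551 / 10 = 0.254.

0.254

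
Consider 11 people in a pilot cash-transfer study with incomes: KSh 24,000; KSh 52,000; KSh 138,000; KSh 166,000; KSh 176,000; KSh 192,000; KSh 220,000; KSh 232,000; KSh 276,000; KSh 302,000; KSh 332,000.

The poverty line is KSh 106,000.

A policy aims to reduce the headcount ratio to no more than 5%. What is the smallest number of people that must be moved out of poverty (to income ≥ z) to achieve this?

Currently q = 2 of N = 11 are below the line (H = 0.182).
A headcount ratio of at most 5% allows at most ⌊0.05 × 11⌋ = 0 poor people.
So at least 2 − 0 = 2 must be lifted.

2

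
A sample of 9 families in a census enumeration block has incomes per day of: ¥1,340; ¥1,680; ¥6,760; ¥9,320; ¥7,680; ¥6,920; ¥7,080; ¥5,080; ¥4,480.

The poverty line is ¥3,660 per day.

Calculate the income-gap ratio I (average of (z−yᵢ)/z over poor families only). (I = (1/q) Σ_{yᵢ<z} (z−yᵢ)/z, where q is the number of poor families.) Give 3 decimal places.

0.587

Below z: ¥1,340, ¥1,680 (q = 2 of N = 9).
Relative gaps: 0.6339, 0.5410; sum = 1.174863.
I averages over the q = 2 poor units only: 1.174863 / 2 = 0.587.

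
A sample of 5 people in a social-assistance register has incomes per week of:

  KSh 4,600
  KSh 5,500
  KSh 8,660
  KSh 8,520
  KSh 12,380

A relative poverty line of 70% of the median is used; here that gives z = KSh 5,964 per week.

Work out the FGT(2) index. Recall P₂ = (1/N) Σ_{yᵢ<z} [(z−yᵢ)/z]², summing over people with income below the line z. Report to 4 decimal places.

0.0117

Incomes under z: KSh 4,600, KSh 5,500 (q = 2 of N = 5).
Gap ratios (z−y)/z: (5964−4600)/5964 = 0.2287; (5964−5500)/5964 = 0.0778.
Squared: 0.0523; 0.0061.
Sum = 0.058359; P₂ = 0.058359 / 5 = 0.0117.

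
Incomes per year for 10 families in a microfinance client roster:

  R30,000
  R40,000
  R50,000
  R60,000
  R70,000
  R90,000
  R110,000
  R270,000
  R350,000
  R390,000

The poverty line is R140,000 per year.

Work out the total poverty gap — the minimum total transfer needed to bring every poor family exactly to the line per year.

R530,000

Below the line: R30,000, R40,000, R50,000, R60,000, R70,000, R90,000, R110,000 (q = 7 of N = 10).
Individual gaps: 140000−30000 = 110000; 140000−40000 = 100000; 140000−50000 = 90000; 140000−60000 = 80000; 140000−70000 = 70000; 140000−90000 = 50000; 140000−110000 = 30000.
Aggregate gap = R530,000.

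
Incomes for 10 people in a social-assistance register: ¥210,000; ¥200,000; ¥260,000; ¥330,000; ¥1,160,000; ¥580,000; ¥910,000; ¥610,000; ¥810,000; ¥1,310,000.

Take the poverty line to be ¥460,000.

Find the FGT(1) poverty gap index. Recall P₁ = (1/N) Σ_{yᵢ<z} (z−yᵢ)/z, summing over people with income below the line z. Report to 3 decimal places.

Poor units: ¥200,000, ¥210,000, ¥260,000, ¥330,000 (q = 4 of N = 10).
Relative gaps: (460000−200000)/460000 = 0.5652; (460000−210000)/460000 = 0.5435; (460000−260000)/460000 = 0.4348; (460000−330000)/460000 = 0.2826.
Sum of shortfalls = 1.826087; P₁ averages over all N: 1.826087 / 10 = 0.183.

0.183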